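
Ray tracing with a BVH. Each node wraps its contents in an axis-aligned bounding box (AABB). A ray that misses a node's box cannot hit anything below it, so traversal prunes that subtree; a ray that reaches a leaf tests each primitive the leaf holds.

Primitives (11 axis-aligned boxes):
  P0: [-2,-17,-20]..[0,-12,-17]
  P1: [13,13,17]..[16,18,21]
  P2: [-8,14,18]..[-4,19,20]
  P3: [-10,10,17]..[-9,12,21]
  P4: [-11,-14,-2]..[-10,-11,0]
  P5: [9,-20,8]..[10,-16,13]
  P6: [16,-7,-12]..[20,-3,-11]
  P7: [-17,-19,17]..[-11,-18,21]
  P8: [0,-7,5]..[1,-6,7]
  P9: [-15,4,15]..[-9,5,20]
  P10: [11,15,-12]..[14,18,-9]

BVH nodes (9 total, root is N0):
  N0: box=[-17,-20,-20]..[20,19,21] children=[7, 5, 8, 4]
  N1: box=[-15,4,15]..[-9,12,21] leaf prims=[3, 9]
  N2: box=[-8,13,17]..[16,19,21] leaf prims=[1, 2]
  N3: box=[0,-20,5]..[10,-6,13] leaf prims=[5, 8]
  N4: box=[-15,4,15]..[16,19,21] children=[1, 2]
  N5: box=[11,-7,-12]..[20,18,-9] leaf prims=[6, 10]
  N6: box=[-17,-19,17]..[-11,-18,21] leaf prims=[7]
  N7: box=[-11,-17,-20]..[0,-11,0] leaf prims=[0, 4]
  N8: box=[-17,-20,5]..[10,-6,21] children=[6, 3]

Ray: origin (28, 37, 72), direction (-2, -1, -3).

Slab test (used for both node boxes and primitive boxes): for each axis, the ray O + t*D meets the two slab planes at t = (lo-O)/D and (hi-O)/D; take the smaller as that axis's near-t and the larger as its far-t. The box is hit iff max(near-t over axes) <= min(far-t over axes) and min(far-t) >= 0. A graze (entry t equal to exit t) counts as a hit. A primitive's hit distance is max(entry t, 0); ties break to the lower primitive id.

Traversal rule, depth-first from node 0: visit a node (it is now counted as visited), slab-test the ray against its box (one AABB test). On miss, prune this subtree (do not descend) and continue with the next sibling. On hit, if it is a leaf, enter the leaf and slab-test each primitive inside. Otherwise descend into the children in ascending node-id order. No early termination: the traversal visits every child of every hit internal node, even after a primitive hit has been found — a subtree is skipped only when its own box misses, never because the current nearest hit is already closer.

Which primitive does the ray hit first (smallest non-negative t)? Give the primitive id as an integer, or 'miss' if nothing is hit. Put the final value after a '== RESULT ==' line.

Walk:
N0 x:[4,45/2] y:[18,57] z:[17,92/3] -> hit [18,45/2], descend [4, 5, 7, 8]
  N4 x:[6,43/2] y:[18,33] z:[17,19] -> hit [18,19], descend [1, 2]
    N1 x:[37/2,43/2] y:[25,33] z:[17,19] -> miss, prune
    N2 x:[6,18] y:[18,24] z:[17,55/3] -> hit [18,18] leaf, test {P1(miss), P2@t=18}
  N5 x:[4,17/2] y:[19,44] z:[27,28] -> miss, prune
  N7 x:[14,39/2] y:[48,54] z:[24,92/3] -> miss, prune
  N8 x:[9,45/2] y:[43,57] z:[17,67/3] -> miss, prune

Summary -> nodes [0, 4, 1, 2, 5, 7, 8]; box-tests=7; leaf-entries=1; first=P2

== RESULT ==
2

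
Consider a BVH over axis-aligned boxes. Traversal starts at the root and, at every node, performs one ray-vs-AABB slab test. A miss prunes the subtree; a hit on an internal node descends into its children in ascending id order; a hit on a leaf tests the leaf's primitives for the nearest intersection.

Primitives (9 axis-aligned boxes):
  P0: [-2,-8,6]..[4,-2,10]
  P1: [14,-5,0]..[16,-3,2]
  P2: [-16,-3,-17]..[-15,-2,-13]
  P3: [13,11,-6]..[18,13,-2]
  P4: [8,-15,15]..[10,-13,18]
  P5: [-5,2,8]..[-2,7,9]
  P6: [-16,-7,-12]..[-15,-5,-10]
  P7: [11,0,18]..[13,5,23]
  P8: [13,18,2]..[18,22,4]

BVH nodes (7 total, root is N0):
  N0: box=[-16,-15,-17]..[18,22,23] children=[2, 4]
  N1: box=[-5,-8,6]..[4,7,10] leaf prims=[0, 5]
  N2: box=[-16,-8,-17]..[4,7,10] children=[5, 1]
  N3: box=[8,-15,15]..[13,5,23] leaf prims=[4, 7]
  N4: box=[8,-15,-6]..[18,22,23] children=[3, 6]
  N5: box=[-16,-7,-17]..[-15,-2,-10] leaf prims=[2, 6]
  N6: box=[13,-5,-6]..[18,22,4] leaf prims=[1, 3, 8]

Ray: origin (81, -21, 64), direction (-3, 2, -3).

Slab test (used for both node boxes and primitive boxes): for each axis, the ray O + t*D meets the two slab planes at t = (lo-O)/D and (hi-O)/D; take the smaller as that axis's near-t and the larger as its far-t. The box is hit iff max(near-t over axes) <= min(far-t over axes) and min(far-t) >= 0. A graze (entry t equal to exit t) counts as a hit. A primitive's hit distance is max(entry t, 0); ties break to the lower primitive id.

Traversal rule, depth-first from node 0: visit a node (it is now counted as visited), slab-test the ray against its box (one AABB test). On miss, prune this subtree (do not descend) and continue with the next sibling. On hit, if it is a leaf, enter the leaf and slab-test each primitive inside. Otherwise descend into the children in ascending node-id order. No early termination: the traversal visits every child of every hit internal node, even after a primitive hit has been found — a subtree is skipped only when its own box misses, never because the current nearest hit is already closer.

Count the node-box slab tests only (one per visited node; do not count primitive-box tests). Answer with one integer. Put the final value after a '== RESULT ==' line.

Trace the traversal:
N0 x:[21,97/3] y:[3,43/2] z:[41/3,27] -> hit [21,43/2], descend [2, 4]
  N2 x:[77/3,97/3] y:[13/2,14] z:[18,27] -> miss, prune
  N4 x:[21,73/3] y:[3,43/2] z:[41/3,70/3] -> hit [21,43/2], descend [3, 6]
    N3 x:[68/3,73/3] y:[3,13] z:[41/3,49/3] -> miss, prune
    N6 x:[21,68/3] y:[8,43/2] z:[20,70/3] -> hit [21,43/2] leaf, test {P1(miss), P3(miss), P8(miss)}

5 AABB tests over nodes [0, 2, 4, 3, 6]; 1 leaf entered; closest miss.

== RESULT ==
5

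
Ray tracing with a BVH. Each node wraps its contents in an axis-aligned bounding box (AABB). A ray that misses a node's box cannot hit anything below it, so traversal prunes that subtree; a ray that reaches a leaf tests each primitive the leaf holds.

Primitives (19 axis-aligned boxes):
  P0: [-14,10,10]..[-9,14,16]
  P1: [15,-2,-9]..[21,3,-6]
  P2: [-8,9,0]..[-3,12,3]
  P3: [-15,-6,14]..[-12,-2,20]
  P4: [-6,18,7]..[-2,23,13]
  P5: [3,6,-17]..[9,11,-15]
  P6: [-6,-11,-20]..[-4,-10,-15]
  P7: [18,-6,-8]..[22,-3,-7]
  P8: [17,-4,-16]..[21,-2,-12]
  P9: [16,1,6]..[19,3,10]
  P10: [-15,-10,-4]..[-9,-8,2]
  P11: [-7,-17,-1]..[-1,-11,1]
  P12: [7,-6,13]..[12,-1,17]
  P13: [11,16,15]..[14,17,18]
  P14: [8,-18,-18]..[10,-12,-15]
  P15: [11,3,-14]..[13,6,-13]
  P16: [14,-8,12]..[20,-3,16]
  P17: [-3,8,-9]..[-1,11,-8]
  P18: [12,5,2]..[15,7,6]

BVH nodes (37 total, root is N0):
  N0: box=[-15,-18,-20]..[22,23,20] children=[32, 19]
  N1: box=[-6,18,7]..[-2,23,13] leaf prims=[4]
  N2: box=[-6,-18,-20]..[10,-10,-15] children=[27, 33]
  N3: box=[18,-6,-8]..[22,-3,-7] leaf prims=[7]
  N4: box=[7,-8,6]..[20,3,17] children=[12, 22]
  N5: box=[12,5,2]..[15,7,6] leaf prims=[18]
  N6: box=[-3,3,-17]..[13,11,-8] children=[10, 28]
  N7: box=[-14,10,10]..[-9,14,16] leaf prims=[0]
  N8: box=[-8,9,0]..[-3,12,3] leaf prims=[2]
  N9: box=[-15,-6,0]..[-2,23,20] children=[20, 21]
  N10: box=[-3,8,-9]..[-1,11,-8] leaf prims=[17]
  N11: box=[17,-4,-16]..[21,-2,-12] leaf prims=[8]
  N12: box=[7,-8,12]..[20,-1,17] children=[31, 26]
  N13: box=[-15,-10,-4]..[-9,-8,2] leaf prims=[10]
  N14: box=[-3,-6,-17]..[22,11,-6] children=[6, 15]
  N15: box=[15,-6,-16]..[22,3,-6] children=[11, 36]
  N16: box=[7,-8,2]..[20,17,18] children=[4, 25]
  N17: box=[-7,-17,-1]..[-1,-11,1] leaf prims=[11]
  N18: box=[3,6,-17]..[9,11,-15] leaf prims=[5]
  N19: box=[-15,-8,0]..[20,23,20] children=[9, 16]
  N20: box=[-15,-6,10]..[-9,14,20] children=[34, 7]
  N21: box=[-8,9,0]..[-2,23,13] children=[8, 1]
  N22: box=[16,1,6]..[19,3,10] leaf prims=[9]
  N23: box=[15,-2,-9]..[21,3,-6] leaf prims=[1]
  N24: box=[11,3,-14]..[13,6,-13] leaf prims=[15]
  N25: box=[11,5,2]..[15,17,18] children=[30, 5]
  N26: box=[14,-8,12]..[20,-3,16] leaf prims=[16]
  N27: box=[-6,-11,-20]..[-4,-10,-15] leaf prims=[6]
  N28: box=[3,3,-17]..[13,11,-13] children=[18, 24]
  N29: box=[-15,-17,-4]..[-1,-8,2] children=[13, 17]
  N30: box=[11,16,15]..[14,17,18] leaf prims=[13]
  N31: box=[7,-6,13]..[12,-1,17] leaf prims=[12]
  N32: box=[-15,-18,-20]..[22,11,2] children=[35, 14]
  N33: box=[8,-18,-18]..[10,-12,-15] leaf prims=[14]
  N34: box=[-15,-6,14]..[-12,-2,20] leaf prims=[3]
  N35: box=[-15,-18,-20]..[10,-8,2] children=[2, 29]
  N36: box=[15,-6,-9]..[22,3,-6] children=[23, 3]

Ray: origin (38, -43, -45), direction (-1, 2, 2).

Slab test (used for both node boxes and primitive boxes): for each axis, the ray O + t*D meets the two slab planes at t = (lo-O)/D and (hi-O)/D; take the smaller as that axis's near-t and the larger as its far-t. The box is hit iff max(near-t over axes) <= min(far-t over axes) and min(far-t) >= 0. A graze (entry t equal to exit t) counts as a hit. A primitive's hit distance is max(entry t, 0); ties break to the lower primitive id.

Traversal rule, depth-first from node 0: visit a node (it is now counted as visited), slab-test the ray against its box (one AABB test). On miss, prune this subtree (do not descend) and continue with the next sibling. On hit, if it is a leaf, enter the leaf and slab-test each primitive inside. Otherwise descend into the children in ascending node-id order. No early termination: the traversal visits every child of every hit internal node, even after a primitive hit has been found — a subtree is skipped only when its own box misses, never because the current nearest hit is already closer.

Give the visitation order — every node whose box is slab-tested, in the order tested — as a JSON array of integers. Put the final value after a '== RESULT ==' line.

Traverse from the root:
N0 x:[16,53] y:[25/2,33] z:[25/2,65/2] -> hit [16,65/2], descend [19, 32]
  N19 x:[18,53] y:[35/2,33] z:[45/2,65/2] -> hit [45/2,65/2], descend [9, 16]
    N9 x:[40,53] y:[37/2,33] z:[45/2,65/2] -> miss, prune
    N16 x:[18,31] y:[35/2,30] z:[47/2,63/2] -> hit [47/2,30], descend [4, 25]
      N4 x:[18,31] y:[35/2,23] z:[51/2,31] -> miss, prune
      N25 x:[23,27] y:[24,30] z:[47/2,63/2] -> hit [24,27], descend [5, 30]
        N5 x:[23,26] y:[24,25] z:[47/2,51/2] -> hit [24,25] leaf, test {P18@t=24}
        N30 x:[24,27] y:[59/2,30] z:[30,63/2] -> miss, prune
  N32 x:[16,53] y:[25/2,27] z:[25/2,47/2] -> hit [16,47/2], descend [14, 35]
    N14 x:[16,41] y:[37/2,27] z:[14,39/2] -> hit [37/2,39/2], descend [6, 15]
      N6 x:[25,41] y:[23,27] z:[14,37/2] -> miss, prune
      N15 x:[16,23] y:[37/2,23] z:[29/2,39/2] -> hit [37/2,39/2], descend [11, 36]
        N11 x:[17,21] y:[39/2,41/2] z:[29/2,33/2] -> miss, prune
        N36 x:[16,23] y:[37/2,23] z:[18,39/2] -> hit [37/2,39/2], descend [3, 23]
          N3 x:[16,20] y:[37/2,20] z:[37/2,19] -> hit [37/2,19] leaf, test {P7@t=37/2}
          N23 x:[17,23] y:[41/2,23] z:[18,39/2] -> miss, prune
    N35 x:[28,53] y:[25/2,35/2] z:[25/2,47/2] -> miss, prune

Visited [0, 19, 9, 16, 4, 25, 5, 30, 32, 14, 6, 15, 11, 36, 3, 23, 35]. Tests: 17 box, 2 leaf. Nearest: P7.

== RESULT ==
[0, 19, 9, 16, 4, 25, 5, 30, 32, 14, 6, 15, 11, 36, 3, 23, 35]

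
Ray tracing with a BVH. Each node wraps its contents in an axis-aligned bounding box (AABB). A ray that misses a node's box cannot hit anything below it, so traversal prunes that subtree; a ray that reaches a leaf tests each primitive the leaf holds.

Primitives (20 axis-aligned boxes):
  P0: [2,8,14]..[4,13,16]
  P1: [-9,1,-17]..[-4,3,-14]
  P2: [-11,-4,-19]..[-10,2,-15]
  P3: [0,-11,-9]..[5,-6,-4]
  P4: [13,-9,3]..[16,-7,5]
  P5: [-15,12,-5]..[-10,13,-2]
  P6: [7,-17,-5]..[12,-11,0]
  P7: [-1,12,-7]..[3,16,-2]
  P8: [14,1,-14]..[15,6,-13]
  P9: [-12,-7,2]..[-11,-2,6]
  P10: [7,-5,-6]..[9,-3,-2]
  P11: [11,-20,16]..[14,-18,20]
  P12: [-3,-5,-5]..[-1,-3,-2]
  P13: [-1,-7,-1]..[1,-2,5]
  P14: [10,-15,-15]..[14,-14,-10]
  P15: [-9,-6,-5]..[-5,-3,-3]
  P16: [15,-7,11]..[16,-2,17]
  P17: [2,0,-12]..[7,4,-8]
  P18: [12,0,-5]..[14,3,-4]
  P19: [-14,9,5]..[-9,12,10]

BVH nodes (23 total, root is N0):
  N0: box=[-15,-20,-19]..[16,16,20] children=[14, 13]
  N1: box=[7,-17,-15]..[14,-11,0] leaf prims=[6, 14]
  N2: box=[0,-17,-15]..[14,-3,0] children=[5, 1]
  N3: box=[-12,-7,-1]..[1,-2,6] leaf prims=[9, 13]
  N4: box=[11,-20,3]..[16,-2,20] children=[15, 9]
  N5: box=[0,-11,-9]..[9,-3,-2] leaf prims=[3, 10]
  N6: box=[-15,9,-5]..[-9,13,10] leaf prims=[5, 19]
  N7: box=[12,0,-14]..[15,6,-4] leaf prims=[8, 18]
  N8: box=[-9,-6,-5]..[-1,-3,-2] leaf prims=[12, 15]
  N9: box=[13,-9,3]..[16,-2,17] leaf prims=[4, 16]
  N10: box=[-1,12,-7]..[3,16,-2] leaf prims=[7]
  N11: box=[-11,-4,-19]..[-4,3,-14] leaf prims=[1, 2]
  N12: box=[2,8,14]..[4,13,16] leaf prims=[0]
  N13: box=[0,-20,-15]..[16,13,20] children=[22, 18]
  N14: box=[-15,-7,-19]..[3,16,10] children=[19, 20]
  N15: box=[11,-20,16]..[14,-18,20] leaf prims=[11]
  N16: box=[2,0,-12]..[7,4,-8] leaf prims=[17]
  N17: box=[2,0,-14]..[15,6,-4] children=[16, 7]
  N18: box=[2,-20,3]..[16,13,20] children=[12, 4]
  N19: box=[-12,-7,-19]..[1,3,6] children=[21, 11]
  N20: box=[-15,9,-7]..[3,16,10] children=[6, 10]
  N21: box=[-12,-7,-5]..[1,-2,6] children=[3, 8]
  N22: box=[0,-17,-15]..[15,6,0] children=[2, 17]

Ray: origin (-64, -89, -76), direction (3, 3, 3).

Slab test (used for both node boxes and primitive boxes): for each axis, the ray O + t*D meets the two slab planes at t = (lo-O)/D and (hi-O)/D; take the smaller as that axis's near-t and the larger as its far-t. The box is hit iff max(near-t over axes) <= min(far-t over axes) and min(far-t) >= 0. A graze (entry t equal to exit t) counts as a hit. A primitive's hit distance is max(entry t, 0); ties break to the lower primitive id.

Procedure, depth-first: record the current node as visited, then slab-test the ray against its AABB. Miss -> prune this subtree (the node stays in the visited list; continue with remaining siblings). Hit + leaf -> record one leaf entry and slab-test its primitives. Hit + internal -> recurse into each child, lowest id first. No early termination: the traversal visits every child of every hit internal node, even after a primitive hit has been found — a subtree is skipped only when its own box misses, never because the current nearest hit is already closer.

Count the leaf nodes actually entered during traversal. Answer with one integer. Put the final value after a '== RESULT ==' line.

Walk:
N0 x:[49/3,80/3] y:[23,35] z:[19,32] -> hit [23,80/3], descend [13, 14]
  N13 x:[64/3,80/3] y:[23,34] z:[61/3,32] -> hit [23,80/3], descend [18, 22]
    N18 x:[22,80/3] y:[23,34] z:[79/3,32] -> hit [79/3,80/3], descend [4, 12]
      N4 x:[25,80/3] y:[23,29] z:[79/3,32] -> hit [79/3,80/3], descend [9, 15]
        N9 x:[77/3,80/3] y:[80/3,29] z:[79/3,31] -> hit [80/3,80/3] leaf, test {P4@t=80/3, P16(miss)}
        N15 x:[25,26] y:[23,71/3] z:[92/3,32] -> miss, prune
      N12 x:[22,68/3] y:[97/3,34] z:[30,92/3] -> miss, prune
    N22 x:[64/3,79/3] y:[24,95/3] z:[61/3,76/3] -> hit [24,76/3], descend [2, 17]
      N2 x:[64/3,26] y:[24,86/3] z:[61/3,76/3] -> hit [24,76/3], descend [1, 5]
        N1 x:[71/3,26] y:[24,26] z:[61/3,76/3] -> hit [24,76/3] leaf, test {P6@t=24, P14(miss)}
        N5 x:[64/3,73/3] y:[26,86/3] z:[67/3,74/3] -> miss, prune
      N17 x:[22,79/3] y:[89/3,95/3] z:[62/3,24] -> miss, prune
  N14 x:[49/3,67/3] y:[82/3,35] z:[19,86/3] -> miss, prune

13 AABB tests over nodes [0, 13, 18, 4, 9, 15, 12, 22, 2, 1, 5, 17, 14]; 2 leaves entered; closest P6.

== RESULT ==
2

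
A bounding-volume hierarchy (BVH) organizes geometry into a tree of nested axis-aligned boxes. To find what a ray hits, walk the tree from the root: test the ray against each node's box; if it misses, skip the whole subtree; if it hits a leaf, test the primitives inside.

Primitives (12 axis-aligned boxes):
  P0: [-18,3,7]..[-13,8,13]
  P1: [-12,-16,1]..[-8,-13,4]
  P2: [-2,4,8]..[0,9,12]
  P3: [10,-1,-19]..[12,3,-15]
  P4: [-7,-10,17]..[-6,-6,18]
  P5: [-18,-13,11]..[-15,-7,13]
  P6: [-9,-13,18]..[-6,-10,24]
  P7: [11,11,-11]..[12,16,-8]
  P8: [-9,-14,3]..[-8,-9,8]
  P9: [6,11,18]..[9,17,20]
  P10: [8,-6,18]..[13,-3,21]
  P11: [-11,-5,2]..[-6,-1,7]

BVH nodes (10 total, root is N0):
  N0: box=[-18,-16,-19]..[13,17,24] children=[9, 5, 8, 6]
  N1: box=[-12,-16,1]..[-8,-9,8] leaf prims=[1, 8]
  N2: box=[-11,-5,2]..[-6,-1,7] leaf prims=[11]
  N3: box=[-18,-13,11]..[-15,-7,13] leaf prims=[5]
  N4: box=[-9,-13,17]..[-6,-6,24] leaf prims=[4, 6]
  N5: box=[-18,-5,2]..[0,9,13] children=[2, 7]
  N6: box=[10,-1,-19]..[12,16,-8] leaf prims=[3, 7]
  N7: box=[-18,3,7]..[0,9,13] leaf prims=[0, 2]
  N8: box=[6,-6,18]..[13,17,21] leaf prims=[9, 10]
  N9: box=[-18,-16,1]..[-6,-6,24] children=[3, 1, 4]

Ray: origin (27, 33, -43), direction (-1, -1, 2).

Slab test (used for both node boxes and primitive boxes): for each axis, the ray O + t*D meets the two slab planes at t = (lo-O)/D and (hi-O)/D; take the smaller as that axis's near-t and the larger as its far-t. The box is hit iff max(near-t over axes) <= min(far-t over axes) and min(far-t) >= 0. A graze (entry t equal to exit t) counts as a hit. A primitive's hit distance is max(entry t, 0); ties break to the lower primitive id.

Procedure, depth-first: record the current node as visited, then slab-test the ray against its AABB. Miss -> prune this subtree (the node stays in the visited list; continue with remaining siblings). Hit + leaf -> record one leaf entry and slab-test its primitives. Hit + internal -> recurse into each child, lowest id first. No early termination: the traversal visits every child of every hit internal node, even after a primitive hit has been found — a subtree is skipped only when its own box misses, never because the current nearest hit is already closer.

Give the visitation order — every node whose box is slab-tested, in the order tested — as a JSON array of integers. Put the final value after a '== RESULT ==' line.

Trace the traversal:
N0 x:[14,45] y:[16,49] z:[12,67/2] -> hit [16,67/2], descend [5, 6, 8, 9]
  N5 x:[27,45] y:[24,38] z:[45/2,28] -> hit [27,28], descend [2, 7]
    N2 x:[33,38] y:[34,38] z:[45/2,25] -> miss, prune
    N7 x:[27,45] y:[24,30] z:[25,28] -> hit [27,28] leaf, test {P0(miss), P2@t=27}
  N6 x:[15,17] y:[17,34] z:[12,35/2] -> hit [17,17] leaf, test {P3(miss), P7(miss)}
  N8 x:[14,21] y:[16,39] z:[61/2,32] -> miss, prune
  N9 x:[33,45] y:[39,49] z:[22,67/2] -> miss, prune

Summary -> nodes [0, 5, 2, 7, 6, 8, 9]; box-tests=7; leaf-entries=2; first=P2

== RESULT ==
[0, 5, 2, 7, 6, 8, 9]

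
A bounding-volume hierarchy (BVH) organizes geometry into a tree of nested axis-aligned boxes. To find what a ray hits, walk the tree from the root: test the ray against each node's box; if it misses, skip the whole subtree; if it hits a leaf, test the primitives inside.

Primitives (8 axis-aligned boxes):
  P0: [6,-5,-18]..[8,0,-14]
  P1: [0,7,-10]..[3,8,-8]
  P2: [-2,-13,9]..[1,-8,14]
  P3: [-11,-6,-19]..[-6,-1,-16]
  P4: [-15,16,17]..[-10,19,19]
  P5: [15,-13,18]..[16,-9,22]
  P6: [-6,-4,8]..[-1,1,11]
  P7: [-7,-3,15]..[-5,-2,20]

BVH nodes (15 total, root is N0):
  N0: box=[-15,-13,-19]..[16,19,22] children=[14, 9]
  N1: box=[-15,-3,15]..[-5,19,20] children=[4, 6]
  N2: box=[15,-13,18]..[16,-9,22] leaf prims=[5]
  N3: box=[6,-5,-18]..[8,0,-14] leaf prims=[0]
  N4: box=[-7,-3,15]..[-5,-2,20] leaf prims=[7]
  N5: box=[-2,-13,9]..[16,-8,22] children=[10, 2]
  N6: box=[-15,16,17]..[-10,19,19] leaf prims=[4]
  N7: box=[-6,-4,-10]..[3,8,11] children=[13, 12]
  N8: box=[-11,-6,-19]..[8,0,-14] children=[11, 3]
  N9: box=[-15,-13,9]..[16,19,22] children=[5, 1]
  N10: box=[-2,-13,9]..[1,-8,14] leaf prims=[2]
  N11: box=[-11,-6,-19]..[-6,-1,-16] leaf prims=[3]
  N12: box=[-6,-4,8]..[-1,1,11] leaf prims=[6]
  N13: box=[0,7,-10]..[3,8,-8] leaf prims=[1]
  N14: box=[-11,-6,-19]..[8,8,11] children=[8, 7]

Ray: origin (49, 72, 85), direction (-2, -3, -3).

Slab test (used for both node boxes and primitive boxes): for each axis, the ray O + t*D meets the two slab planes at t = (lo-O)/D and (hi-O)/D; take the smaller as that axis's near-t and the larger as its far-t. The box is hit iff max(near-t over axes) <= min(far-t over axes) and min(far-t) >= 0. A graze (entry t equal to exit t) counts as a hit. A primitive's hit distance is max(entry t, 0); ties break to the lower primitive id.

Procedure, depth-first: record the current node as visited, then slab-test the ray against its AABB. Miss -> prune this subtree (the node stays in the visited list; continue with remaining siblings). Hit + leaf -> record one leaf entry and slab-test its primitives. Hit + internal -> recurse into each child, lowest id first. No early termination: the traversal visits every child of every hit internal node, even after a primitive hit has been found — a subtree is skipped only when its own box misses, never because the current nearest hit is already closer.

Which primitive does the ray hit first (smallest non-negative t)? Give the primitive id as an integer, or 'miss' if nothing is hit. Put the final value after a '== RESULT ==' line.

Walk:
N0 x:[33/2,32] y:[53/3,85/3] z:[21,104/3] -> hit [21,85/3], descend [9, 14]
  N9 x:[33/2,32] y:[53/3,85/3] z:[21,76/3] -> hit [21,76/3], descend [1, 5]
    N1 x:[27,32] y:[53/3,25] z:[65/3,70/3] -> miss, prune
    N5 x:[33/2,51/2] y:[80/3,85/3] z:[21,76/3] -> miss, prune
  N14 x:[41/2,30] y:[64/3,26] z:[74/3,104/3] -> hit [74/3,26], descend [7, 8]
    N7 x:[23,55/2] y:[64/3,76/3] z:[74/3,95/3] -> hit [74/3,76/3], descend [12, 13]
      N12 x:[25,55/2] y:[71/3,76/3] z:[74/3,77/3] -> hit [25,76/3] leaf, test {P6@t=25}
      N13 x:[23,49/2] y:[64/3,65/3] z:[31,95/3] -> miss, prune
    N8 x:[41/2,30] y:[24,26] z:[33,104/3] -> miss, prune

Summary -> nodes [0, 9, 1, 5, 14, 7, 12, 13, 8]; box-tests=9; leaf-entries=1; first=P6

== RESULT ==
6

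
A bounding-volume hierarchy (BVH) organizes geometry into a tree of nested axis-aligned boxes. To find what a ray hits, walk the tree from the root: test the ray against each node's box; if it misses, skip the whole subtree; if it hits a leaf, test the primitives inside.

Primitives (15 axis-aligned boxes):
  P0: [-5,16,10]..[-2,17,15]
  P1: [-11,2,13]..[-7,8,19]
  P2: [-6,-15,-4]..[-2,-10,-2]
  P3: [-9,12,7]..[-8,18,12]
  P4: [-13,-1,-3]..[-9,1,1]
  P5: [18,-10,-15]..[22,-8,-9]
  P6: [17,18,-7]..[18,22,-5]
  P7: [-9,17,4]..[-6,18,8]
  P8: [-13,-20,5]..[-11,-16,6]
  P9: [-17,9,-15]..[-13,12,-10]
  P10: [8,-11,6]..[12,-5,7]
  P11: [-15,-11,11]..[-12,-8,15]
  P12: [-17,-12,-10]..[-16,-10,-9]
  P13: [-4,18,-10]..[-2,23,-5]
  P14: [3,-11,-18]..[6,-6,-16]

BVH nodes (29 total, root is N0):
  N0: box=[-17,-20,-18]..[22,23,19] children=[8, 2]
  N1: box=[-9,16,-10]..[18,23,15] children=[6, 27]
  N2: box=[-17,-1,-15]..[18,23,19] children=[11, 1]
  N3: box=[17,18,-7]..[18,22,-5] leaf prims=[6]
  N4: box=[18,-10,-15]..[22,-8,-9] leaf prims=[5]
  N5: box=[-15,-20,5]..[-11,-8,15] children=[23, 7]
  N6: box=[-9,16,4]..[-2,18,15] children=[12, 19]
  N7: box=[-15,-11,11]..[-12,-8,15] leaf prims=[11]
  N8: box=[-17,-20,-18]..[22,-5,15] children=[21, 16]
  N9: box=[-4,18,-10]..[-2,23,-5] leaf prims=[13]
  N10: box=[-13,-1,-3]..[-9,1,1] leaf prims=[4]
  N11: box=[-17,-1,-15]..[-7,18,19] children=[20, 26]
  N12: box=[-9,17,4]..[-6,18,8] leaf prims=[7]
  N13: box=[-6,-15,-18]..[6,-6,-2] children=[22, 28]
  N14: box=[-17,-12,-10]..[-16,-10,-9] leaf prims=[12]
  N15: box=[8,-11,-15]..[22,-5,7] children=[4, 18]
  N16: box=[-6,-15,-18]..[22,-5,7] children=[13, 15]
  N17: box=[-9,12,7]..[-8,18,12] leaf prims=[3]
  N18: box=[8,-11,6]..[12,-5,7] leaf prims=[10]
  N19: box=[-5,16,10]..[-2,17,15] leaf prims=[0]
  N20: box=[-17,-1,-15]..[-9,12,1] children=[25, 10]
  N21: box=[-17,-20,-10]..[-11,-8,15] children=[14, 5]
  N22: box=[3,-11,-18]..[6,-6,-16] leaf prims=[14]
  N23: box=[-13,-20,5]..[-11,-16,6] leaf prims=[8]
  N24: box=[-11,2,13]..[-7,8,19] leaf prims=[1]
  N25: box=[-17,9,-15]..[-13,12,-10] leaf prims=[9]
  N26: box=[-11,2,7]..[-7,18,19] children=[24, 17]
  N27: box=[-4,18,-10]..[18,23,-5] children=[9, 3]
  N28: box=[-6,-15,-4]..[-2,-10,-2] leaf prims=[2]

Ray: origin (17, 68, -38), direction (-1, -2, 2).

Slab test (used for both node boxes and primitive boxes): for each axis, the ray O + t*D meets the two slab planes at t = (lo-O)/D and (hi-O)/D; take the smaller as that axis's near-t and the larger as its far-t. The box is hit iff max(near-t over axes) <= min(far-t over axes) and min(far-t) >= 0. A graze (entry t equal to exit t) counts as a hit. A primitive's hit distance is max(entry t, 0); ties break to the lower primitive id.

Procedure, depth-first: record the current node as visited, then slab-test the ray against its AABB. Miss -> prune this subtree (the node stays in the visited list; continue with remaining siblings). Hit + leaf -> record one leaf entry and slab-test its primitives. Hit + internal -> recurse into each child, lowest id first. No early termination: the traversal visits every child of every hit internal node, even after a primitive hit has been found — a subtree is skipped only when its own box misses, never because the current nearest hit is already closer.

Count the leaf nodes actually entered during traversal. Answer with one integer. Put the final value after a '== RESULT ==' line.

Walk:
N0 x:[-5,34] y:[45/2,44] z:[10,57/2] -> hit [45/2,57/2], descend [2, 8]
  N2 x:[-1,34] y:[45/2,69/2] z:[23/2,57/2] -> hit [45/2,57/2], descend [1, 11]
    N1 x:[-1,26] y:[45/2,26] z:[14,53/2] -> hit [45/2,26], descend [6, 27]
      N6 x:[19,26] y:[25,26] z:[21,53/2] -> hit [25,26], descend [12, 19]
        N12 x:[23,26] y:[25,51/2] z:[21,23] -> miss, prune
        N19 x:[19,22] y:[51/2,26] z:[24,53/2] -> miss, prune
      N27 x:[-1,21] y:[45/2,25] z:[14,33/2] -> miss, prune
    N11 x:[24,34] y:[25,69/2] z:[23/2,57/2] -> hit [25,57/2], descend [20, 26]
      N20 x:[26,34] y:[28,69/2] z:[23/2,39/2] -> miss, prune
      N26 x:[24,28] y:[25,33] z:[45/2,57/2] -> hit [25,28], descend [17, 24]
        N17 x:[25,26] y:[25,28] z:[45/2,25] -> hit [25,25] leaf, test {P3@t=25}
        N24 x:[24,28] y:[30,33] z:[51/2,57/2] -> miss, prune
  N8 x:[-5,34] y:[73/2,44] z:[10,53/2] -> miss, prune

Summary -> nodes [0, 2, 1, 6, 12, 19, 27, 11, 20, 26, 17, 24, 8]; box-tests=13; leaf-entries=1; first=P3

== RESULT ==
1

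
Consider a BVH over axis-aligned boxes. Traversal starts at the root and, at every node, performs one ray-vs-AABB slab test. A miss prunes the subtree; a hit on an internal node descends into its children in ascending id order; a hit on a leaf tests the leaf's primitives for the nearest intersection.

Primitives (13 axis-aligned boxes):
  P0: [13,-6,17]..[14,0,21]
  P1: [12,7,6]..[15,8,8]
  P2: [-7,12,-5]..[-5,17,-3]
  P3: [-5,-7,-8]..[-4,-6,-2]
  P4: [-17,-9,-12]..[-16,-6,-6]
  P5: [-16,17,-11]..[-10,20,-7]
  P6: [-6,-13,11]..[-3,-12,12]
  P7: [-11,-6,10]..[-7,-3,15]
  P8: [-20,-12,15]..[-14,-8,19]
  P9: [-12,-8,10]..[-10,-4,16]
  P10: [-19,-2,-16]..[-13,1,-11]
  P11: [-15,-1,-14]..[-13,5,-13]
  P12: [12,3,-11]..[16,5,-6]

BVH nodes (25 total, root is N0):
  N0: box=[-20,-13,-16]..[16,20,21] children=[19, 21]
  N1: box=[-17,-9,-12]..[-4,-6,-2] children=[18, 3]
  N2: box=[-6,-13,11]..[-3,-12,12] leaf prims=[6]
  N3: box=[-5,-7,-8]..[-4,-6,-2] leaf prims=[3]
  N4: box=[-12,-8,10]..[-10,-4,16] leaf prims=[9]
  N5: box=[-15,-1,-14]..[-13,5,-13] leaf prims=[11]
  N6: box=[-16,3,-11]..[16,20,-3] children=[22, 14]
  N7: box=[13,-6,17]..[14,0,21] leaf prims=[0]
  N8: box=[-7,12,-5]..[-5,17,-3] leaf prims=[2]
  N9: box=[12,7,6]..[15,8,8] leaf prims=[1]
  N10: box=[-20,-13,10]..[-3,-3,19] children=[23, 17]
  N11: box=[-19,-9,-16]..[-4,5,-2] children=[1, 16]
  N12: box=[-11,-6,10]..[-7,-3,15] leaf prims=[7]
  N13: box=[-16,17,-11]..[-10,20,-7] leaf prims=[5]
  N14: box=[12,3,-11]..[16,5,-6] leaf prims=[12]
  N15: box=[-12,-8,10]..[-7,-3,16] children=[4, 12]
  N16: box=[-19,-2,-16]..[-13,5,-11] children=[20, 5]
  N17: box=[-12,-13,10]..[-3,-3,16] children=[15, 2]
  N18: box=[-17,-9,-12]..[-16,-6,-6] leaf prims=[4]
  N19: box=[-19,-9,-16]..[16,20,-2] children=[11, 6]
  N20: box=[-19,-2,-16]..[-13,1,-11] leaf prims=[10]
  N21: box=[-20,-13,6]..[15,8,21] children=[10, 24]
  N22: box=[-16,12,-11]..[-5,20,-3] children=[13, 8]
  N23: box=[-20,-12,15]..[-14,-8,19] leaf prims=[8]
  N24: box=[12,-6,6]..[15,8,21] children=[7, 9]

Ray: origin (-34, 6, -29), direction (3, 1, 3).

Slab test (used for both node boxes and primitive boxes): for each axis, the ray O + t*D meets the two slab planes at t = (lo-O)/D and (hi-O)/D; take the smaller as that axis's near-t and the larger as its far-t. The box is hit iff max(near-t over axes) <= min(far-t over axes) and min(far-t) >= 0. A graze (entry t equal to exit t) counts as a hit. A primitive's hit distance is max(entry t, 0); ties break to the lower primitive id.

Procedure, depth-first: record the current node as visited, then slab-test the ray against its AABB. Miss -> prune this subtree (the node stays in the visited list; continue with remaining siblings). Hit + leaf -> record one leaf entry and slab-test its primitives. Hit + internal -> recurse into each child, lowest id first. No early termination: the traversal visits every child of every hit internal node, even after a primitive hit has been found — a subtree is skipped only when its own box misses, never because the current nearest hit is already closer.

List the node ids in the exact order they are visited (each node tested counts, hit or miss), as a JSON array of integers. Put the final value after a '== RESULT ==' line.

Trace the traversal:
N0 x:[14/3,50/3] y:[-19,14] z:[13/3,50/3] -> hit [14/3,14], descend [19, 21]
  N19 x:[5,50/3] y:[-15,14] z:[13/3,9] -> hit [5,9], descend [6, 11]
    N6 x:[6,50/3] y:[-3,14] z:[6,26/3] -> hit [6,26/3], descend [14, 22]
      N14 x:[46/3,50/3] y:[-3,-1] z:[6,23/3] -> miss, prune
      N22 x:[6,29/3] y:[6,14] z:[6,26/3] -> hit [6,26/3], descend [8, 13]
        N8 x:[9,29/3] y:[6,11] z:[8,26/3] -> miss, prune
        N13 x:[6,8] y:[11,14] z:[6,22/3] -> miss, prune
    N11 x:[5,10] y:[-15,-1] z:[13/3,9] -> miss, prune
  N21 x:[14/3,49/3] y:[-19,2] z:[35/3,50/3] -> miss, prune

Visited [0, 19, 6, 14, 22, 8, 13, 11, 21]. Tests: 9 box, 0 leaf. Nearest: miss.

== RESULT ==
[0, 19, 6, 14, 22, 8, 13, 11, 21]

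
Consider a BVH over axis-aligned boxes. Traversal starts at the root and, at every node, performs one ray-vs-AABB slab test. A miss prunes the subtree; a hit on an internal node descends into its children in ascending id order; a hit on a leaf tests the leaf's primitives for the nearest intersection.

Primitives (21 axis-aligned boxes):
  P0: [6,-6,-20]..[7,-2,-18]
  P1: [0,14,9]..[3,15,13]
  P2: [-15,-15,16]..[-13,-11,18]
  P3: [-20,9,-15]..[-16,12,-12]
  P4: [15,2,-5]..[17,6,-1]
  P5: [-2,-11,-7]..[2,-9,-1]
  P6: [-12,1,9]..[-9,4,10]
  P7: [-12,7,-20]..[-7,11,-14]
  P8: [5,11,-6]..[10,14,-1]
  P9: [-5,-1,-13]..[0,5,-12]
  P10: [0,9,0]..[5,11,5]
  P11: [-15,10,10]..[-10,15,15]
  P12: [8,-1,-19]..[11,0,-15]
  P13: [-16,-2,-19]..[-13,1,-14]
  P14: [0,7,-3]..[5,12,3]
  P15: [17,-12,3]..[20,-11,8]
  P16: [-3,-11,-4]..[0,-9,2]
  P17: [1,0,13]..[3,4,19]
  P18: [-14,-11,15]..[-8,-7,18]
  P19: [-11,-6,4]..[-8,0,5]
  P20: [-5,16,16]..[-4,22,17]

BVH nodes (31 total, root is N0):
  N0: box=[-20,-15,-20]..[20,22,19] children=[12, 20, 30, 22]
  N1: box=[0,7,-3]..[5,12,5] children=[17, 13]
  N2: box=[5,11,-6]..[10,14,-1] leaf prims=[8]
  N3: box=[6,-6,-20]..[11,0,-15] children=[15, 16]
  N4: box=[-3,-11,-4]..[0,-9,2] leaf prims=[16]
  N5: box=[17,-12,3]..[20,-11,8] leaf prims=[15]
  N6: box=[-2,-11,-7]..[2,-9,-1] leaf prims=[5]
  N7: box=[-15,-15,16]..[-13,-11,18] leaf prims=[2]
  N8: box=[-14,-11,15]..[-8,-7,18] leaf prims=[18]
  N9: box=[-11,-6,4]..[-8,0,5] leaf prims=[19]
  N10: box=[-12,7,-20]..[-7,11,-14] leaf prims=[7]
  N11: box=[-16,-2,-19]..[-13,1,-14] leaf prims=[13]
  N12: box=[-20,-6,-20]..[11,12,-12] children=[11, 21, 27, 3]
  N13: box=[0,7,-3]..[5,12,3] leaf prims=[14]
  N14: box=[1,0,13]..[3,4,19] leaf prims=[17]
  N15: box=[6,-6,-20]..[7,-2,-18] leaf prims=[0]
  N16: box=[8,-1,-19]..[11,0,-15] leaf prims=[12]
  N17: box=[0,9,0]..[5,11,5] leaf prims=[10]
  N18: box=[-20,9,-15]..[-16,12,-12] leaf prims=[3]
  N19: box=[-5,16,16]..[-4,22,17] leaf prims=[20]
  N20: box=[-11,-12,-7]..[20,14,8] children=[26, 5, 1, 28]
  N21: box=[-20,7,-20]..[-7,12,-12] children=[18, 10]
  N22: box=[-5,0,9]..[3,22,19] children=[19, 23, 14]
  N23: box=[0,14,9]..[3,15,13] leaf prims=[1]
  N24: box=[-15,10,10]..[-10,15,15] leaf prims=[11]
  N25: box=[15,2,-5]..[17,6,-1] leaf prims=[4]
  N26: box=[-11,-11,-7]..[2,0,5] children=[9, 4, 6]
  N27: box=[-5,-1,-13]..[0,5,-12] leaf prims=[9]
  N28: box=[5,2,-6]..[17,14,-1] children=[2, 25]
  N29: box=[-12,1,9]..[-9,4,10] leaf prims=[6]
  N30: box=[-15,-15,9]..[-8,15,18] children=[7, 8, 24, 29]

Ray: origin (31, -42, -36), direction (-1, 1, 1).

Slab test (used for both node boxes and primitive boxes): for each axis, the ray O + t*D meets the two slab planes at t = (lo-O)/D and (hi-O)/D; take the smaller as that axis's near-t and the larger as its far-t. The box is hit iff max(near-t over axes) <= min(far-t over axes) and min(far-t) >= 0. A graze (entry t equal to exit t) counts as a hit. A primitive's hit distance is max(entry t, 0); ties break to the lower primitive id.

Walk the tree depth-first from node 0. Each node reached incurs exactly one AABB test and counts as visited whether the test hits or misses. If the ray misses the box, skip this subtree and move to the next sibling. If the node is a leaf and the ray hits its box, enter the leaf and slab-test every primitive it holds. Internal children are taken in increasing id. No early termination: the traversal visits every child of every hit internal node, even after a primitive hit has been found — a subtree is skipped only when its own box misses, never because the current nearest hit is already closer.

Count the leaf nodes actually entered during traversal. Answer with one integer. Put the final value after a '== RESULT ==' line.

Walk:
N0 x:[11,51] y:[27,64] z:[16,55] -> hit [27,51], descend [12, 20, 22, 30]
  N12 x:[20,51] y:[36,54] z:[16,24] -> miss, prune
  N20 x:[11,42] y:[30,56] z:[29,44] -> hit [30,42], descend [1, 5, 26, 28]
    N1 x:[26,31] y:[49,54] z:[33,41] -> miss, prune
    N5 x:[11,14] y:[30,31] z:[39,44] -> miss, prune
    N26 x:[29,42] y:[31,42] z:[29,41] -> hit [31,41], descend [4, 6, 9]
      N4 x:[31,34] y:[31,33] z:[32,38] -> hit [32,33] leaf, test {P16@t=32}
      N6 x:[29,33] y:[31,33] z:[29,35] -> hit [31,33] leaf, test {P5@t=31}
      N9 x:[39,42] y:[36,42] z:[40,41] -> hit [40,41] leaf, test {P19@t=40}
    N28 x:[14,26] y:[44,56] z:[30,35] -> miss, prune
  N22 x:[28,36] y:[42,64] z:[45,55] -> miss, prune
  N30 x:[39,46] y:[27,57] z:[45,54] -> hit [45,46], descend [7, 8, 24, 29]
    N7 x:[44,46] y:[27,31] z:[52,54] -> miss, prune
    N8 x:[39,45] y:[31,35] z:[51,54] -> miss, prune
    N24 x:[41,46] y:[52,57] z:[46,51] -> miss, prune
    N29 x:[40,43] y:[43,46] z:[45,46] -> miss, prune

Visited [0, 12, 20, 1, 5, 26, 4, 6, 9, 28, 22, 30, 7, 8, 24, 29]. Tests: 16 box, 3 leaf. Nearest: P5.

== RESULT ==
3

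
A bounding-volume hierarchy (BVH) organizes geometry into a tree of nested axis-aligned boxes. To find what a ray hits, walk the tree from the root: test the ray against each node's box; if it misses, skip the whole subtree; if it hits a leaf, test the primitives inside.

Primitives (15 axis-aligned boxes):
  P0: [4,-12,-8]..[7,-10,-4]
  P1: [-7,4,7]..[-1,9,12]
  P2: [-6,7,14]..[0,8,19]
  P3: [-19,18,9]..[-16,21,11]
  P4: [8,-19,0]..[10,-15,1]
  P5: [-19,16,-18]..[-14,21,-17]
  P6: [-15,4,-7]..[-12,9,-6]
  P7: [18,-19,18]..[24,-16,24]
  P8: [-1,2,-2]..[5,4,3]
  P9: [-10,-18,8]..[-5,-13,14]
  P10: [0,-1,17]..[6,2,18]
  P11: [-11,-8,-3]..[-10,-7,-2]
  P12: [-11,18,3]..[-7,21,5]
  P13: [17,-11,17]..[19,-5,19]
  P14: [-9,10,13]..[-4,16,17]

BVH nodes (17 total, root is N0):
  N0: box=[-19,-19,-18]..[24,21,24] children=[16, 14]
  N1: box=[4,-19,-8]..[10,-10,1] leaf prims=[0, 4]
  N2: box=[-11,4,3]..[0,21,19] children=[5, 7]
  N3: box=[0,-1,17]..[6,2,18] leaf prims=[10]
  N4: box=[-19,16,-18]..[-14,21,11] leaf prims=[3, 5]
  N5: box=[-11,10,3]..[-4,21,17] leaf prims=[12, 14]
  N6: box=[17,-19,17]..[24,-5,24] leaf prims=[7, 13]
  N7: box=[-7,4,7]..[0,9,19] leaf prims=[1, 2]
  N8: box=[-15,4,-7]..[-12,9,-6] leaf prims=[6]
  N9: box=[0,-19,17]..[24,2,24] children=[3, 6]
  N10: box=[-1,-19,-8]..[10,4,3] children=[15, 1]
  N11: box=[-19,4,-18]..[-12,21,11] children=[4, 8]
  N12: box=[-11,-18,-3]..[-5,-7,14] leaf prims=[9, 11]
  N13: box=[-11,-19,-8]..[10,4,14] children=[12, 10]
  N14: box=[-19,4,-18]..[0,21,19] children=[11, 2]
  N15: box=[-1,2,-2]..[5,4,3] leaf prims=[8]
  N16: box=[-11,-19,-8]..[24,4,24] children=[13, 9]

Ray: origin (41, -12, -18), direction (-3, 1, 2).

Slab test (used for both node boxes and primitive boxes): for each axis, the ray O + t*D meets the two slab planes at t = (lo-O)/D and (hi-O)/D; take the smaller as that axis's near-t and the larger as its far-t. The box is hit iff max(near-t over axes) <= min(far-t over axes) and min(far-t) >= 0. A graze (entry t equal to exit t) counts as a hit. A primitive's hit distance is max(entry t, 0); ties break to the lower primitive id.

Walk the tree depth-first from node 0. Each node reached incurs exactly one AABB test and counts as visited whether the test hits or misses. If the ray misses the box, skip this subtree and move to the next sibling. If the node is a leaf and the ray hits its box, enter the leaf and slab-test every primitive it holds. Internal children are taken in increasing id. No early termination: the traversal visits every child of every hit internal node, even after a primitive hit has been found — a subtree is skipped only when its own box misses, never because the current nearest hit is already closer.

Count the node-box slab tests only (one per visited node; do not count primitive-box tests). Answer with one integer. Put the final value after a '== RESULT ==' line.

Traverse from the root:
N0 x:[17/3,20] y:[-7,33] z:[0,21] -> hit [17/3,20], descend [14, 16]
  N14 x:[41/3,20] y:[16,33] z:[0,37/2] -> hit [16,37/2], descend [2, 11]
    N2 x:[41/3,52/3] y:[16,33] z:[21/2,37/2] -> hit [16,52/3], descend [5, 7]
      N5 x:[15,52/3] y:[22,33] z:[21/2,35/2] -> miss, prune
      N7 x:[41/3,16] y:[16,21] z:[25/2,37/2] -> hit [16,16] leaf, test {P1(miss), P2(miss)}
    N11 x:[53/3,20] y:[16,33] z:[0,29/2] -> miss, prune
  N16 x:[17/3,52/3] y:[-7,16] z:[5,21] -> hit [17/3,16], descend [9, 13]
    N9 x:[17/3,41/3] y:[-7,14] z:[35/2,21] -> miss, prune
    N13 x:[31/3,52/3] y:[-7,16] z:[5,16] -> hit [31/3,16], descend [10, 12]
      N10 x:[31/3,14] y:[-7,16] z:[5,21/2] -> hit [31/3,21/2], descend [1, 15]
        N1 x:[31/3,37/3] y:[-7,2] z:[5,19/2] -> miss, prune
        N15 x:[12,14] y:[14,16] z:[8,21/2] -> miss, prune
      N12 x:[46/3,52/3] y:[-6,5] z:[15/2,16] -> miss, prune

order=[0, 14, 2, 5, 7, 11, 16, 9, 13, 10, 1, 15, 12]  |boxes|=13  |leaves|=1  hit=miss

== RESULT ==
13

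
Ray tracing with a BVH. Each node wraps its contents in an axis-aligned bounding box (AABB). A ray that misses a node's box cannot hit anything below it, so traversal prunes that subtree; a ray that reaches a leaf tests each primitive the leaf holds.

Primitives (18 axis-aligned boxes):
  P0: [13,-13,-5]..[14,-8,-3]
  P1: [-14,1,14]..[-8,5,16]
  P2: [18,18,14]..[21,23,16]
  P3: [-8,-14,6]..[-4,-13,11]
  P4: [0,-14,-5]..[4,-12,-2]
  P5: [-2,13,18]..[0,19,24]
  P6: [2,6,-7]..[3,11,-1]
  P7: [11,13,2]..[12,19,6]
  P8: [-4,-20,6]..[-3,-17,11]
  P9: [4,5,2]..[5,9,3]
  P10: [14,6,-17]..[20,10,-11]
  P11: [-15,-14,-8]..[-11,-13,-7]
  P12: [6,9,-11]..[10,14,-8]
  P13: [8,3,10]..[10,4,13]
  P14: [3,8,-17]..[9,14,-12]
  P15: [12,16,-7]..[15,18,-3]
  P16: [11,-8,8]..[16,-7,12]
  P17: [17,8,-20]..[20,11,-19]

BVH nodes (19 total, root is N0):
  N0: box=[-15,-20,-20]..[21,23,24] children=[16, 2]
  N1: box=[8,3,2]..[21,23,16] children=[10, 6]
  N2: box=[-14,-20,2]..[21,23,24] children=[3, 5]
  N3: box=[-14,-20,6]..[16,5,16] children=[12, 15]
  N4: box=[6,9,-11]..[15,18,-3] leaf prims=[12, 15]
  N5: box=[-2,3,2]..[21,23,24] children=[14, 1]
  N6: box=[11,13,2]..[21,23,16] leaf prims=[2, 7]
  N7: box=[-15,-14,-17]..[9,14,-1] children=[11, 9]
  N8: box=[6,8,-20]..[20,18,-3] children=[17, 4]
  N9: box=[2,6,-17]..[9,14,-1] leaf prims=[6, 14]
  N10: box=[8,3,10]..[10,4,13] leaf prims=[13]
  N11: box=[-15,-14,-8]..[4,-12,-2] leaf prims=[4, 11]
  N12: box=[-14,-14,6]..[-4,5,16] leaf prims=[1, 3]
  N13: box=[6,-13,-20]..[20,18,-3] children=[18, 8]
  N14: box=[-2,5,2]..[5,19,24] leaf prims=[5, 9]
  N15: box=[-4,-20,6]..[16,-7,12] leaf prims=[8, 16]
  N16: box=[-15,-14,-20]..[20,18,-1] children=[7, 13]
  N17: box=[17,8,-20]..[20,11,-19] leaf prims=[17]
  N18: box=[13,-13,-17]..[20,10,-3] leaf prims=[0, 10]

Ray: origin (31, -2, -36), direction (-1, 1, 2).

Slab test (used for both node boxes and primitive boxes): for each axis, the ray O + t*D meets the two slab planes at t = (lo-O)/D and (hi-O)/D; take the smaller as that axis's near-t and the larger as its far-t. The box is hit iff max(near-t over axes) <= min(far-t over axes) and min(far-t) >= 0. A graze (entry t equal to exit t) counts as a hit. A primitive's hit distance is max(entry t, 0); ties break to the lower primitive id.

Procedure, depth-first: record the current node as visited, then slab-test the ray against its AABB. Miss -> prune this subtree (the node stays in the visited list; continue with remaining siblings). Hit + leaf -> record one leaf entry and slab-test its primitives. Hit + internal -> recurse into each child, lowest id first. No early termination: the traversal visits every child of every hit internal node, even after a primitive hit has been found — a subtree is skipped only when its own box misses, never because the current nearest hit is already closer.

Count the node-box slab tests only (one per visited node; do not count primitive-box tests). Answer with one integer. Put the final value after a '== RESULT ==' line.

Trace the traversal:
N0 x:[10,46] y:[-18,25] z:[8,30] -> hit [10,25], descend [2, 16]
  N2 x:[10,45] y:[-18,25] z:[19,30] -> hit [19,25], descend [3, 5]
    N3 x:[15,45] y:[-18,7] z:[21,26] -> miss, prune
    N5 x:[10,33] y:[5,25] z:[19,30] -> hit [19,25], descend [1, 14]
      N1 x:[10,23] y:[5,25] z:[19,26] -> hit [19,23], descend [6, 10]
        N6 x:[10,20] y:[15,25] z:[19,26] -> hit [19,20] leaf, test {P2(miss), P7@t=19}
        N10 x:[21,23] y:[5,6] z:[23,49/2] -> miss, prune
      N14 x:[26,33] y:[7,21] z:[19,30] -> miss, prune
  N16 x:[11,46] y:[-12,20] z:[8,35/2] -> hit [11,35/2], descend [7, 13]
    N7 x:[22,46] y:[-12,16] z:[19/2,35/2] -> miss, prune
    N13 x:[11,25] y:[-11,20] z:[8,33/2] -> hit [11,33/2], descend [8, 18]
      N8 x:[11,25] y:[10,20] z:[8,33/2] -> hit [11,33/2], descend [4, 17]
        N4 x:[16,25] y:[11,20] z:[25/2,33/2] -> hit [16,33/2] leaf, test {P12(miss), P15(miss)}
        N17 x:[11,14] y:[10,13] z:[8,17/2] -> miss, prune
      N18 x:[11,18] y:[-11,12] z:[19/2,33/2] -> hit [11,12] leaf, test {P0(miss), P10@t=11}

Visited [0, 2, 3, 5, 1, 6, 10, 14, 16, 7, 13, 8, 4, 17, 18]. Tests: 15 box, 3 leaf. Nearest: P10.

== RESULT ==
15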